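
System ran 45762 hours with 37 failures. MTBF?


Formula: MTBF = Total operating time / Number of failures
MTBF = 45762 / 37
MTBF = 1236.81 hours

1236.81 hours


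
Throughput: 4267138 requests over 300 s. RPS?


Formula: throughput = requests / seconds
throughput = 4267138 / 300
throughput = 14223.79 requests/second

14223.79 requests/second


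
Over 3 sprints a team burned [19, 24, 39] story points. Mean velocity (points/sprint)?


Formula: Avg velocity = Total points / Number of sprints
Points: [19, 24, 39]
Sum = 19 + 24 + 39 = 82
Avg velocity = 82 / 3 = 27.33 points/sprint

27.33 points/sprint


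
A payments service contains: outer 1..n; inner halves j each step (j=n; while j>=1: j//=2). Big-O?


Reasoning: n times log n
Complexity: O(n log n)

O(n log n)


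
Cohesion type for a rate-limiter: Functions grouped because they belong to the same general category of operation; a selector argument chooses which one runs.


Reasoning: Grouped by category of activity, not by data or sequence
Type: Logical cohesion

Logical cohesion


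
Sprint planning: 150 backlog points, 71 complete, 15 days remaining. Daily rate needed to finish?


Formula: Required rate = Remaining points / Days left
Remaining = 150 - 71 = 79 points
Required rate = 79 / 15 = 5.27 points/day

5.27 points/day


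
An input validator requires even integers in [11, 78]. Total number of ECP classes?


Constraint: even integers in [11, 78]
Class 1: x < 11 — out-of-range invalid
Class 2: x in [11,78] but odd — wrong type invalid
Class 3: x in [11,78] and even — valid
Class 4: x > 78 — out-of-range invalid
Total equivalence classes: 4

4 equivalence classes


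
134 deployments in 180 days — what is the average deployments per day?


Formula: deployments per day = releases / days
= 134 / 180
= 0.744 deploys/day
(equivalently, 5.21 deploys/week)

0.744 deploys/day


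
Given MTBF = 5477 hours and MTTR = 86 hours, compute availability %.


Availability = MTBF / (MTBF + MTTR)
Availability = 5477 / (5477 + 86)
Availability = 5477 / 5563
Availability = 98.4541%

98.4541%


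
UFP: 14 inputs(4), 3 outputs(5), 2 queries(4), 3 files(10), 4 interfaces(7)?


UFP = EI*4 + EO*5 + EQ*4 + ILF*10 + EIF*7
UFP = 14*4 + 3*5 + 2*4 + 3*10 + 4*7
UFP = 56 + 15 + 8 + 30 + 28
UFP = 137

137


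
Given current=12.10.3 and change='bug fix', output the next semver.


Current: 12.10.3
Change category: 'bug fix' → patch bump
SemVer rule: patch bump → increment PATCH (MAJOR and MINOR unchanged)
New: 12.10.4

12.10.4


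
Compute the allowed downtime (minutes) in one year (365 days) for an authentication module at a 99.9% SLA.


Formula: allowed downtime = period * (100 - SLA) / 100
Period (year (365 days)) = 525600 minutes
Unavailability fraction = (100 - 99.9) / 100
Allowed downtime = 525600 * (100 - 99.9) / 100
Allowed downtime = 525.6 minutes

525.6 minutes


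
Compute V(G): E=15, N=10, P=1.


Formula: V(G) = E - N + 2P
V(G) = 15 - 10 + 2*1
V(G) = 5 + 2
V(G) = 7

7


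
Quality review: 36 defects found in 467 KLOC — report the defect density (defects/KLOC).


Defect density = defects / KLOC
Defect density = 36 / 467
Defect density = 0.077 defects/KLOC

0.077 defects/KLOC


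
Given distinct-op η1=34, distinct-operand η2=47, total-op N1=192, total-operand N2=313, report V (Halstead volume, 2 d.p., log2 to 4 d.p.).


Formula: V = N * log2(η), where N = N1 + N2 and η = η1 + η2
η = 34 + 47 = 81
N = 192 + 313 = 505
log2(81) ≈ 6.3399
V = 505 * 6.3399 = 3201.65

3201.65


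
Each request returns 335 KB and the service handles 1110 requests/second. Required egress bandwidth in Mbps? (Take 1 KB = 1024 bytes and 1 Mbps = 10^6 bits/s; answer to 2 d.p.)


Formula: Mbps = payload_bytes * RPS * 8 / 1e6
Payload per request = 335 KB = 335 * 1024 = 343040 bytes
Total bytes/sec = 343040 * 1110 = 380774400
Total bits/sec = 380774400 * 8 = 3046195200
Mbps = 3046195200 / 1e6 = 3046.2

3046.2 Mbps


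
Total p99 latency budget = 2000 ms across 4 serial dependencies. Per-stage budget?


Formula: per_stage = total_budget / stages
per_stage = 2000 / 4
per_stage = 500.0 ms

500.0 ms


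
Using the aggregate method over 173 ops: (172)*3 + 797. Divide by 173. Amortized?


Formula: Amortized cost = Total cost / Operations
Total cost = (172 * 3) + (1 * 797)
Total cost = 516 + 797 = 1313
Amortized = 1313 / 173 = 7.5896

7.5896


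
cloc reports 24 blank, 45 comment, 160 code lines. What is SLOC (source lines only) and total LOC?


Total LOC = blank + comment + code
Total LOC = 24 + 45 + 160 = 229
SLOC (source only) = code = 160

Total LOC: 229, SLOC: 160


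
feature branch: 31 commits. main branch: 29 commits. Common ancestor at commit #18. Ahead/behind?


Common ancestor: commit #18
feature commits after divergence: 31 - 18 = 13
main commits after divergence: 29 - 18 = 11
feature is 13 commits ahead of main
main is 11 commits ahead of feature

feature ahead: 13, main ahead: 11


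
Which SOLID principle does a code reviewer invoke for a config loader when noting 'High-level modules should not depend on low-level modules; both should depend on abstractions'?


This describes the Dependency Inversion Principle (DIP)

Dependency Inversion Principle (DIP)


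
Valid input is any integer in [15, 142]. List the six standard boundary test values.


Range: [15, 142]
Boundaries: just below min, min, min+1, max-1, max, just above max
Values: [14, 15, 16, 141, 142, 143]

[14, 15, 16, 141, 142, 143]


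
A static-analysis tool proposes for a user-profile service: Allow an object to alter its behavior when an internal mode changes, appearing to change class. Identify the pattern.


This matches the State pattern

State


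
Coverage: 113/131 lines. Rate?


Coverage = covered / total * 100
Coverage = 113 / 131 * 100
Coverage = 86.26%

86.26%


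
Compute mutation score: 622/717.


Mutation score = killed / total * 100
Mutation score = 622 / 717 * 100
Mutation score = 86.75%

86.75%


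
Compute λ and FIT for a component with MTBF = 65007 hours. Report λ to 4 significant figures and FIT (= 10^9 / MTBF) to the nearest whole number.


Formula: λ = 1 / MTBF; FIT = λ × 1e9 = 1e9 / MTBF
λ = 1 / 65007 ≈ 1.538e-05 failures/hour
FIT = 1e9 / 65007 ≈ 15383 failures per 1e9 hours (nearest whole number)

λ = 1.538e-05 /h, FIT = 15383


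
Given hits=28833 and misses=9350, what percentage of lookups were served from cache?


Formula: hit rate = hits / (hits + misses) * 100
hit rate = 28833 / (28833 + 9350) * 100
hit rate = 28833 / 38183 * 100
hit rate = 75.51%

75.51%


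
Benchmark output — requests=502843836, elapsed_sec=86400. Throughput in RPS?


Formula: throughput = requests / seconds
throughput = 502843836 / 86400
throughput = 5819.95 requests/second

5819.95 requests/second


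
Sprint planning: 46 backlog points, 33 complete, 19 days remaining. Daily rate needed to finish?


Formula: Required rate = Remaining points / Days left
Remaining = 46 - 33 = 13 points
Required rate = 13 / 19 = 0.68 points/day

0.68 points/day


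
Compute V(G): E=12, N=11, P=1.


Formula: V(G) = E - N + 2P
V(G) = 12 - 11 + 2*1
V(G) = 1 + 2
V(G) = 3

3


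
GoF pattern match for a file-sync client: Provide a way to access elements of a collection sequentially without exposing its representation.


This matches the Iterator pattern

Iterator


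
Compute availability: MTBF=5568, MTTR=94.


Availability = MTBF / (MTBF + MTTR)
Availability = 5568 / (5568 + 94)
Availability = 5568 / 5662
Availability = 98.3398%

98.3398%


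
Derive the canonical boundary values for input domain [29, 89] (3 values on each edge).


Range: [29, 89]
Boundaries: just below min, min, min+1, max-1, max, just above max
Values: [28, 29, 30, 88, 89, 90]

[28, 29, 30, 88, 89, 90]


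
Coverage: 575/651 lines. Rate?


Coverage = covered / total * 100
Coverage = 575 / 651 * 100
Coverage = 88.33%

88.33%


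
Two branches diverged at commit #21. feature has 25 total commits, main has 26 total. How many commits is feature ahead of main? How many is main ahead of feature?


Common ancestor: commit #21
feature commits after divergence: 25 - 21 = 4
main commits after divergence: 26 - 21 = 5
feature is 4 commits ahead of main
main is 5 commits ahead of feature

feature ahead: 4, main ahead: 5


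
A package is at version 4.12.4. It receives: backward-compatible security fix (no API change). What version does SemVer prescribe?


Current: 4.12.4
Change category: 'backward-compatible security fix (no API change)' → patch bump
SemVer rule: patch bump → increment PATCH (MAJOR and MINOR unchanged)
New: 4.12.5

4.12.5


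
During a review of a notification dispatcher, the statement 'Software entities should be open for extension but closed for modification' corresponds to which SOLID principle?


This describes the Open/Closed Principle (OCP)

Open/Closed Principle (OCP)


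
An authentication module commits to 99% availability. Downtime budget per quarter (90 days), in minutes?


Formula: allowed downtime = period * (100 - SLA) / 100
Period (quarter (90 days)) = 129600 minutes
Unavailability fraction = (100 - 99.0) / 100
Allowed downtime = 129600 * (100 - 99.0) / 100
Allowed downtime = 1296.0 minutes

1296.0 minutes


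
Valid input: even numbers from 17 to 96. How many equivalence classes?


Constraint: even integers in [17, 96]
Class 1: x < 17 — out-of-range invalid
Class 2: x in [17,96] but odd — wrong type invalid
Class 3: x in [17,96] and even — valid
Class 4: x > 96 — out-of-range invalid
Total equivalence classes: 4

4 equivalence classes


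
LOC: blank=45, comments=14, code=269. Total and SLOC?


Total LOC = blank + comment + code
Total LOC = 45 + 14 + 269 = 328
SLOC (source only) = code = 269

Total LOC: 328, SLOC: 269


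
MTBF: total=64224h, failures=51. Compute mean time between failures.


Formula: MTBF = Total operating time / Number of failures
MTBF = 64224 / 51
MTBF = 1259.29 hours

1259.29 hours


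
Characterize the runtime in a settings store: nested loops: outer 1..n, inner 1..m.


Reasoning: product of independent bounds
Complexity: O(n*m)

O(n*m)


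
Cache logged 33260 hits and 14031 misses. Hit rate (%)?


Formula: hit rate = hits / (hits + misses) * 100
hit rate = 33260 / (33260 + 14031) * 100
hit rate = 33260 / 47291 * 100
hit rate = 70.33%

70.33%


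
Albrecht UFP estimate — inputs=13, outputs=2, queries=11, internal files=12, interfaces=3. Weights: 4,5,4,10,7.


UFP = EI*4 + EO*5 + EQ*4 + ILF*10 + EIF*7
UFP = 13*4 + 2*5 + 11*4 + 12*10 + 3*7
UFP = 52 + 10 + 44 + 120 + 21
UFP = 247

247


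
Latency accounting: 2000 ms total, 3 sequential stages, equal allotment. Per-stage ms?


Formula: per_stage = total_budget / stages
per_stage = 2000 / 3
per_stage = 666.67 ms

666.67 ms


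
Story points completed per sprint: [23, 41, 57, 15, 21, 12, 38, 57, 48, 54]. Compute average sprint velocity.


Formula: Avg velocity = Total points / Number of sprints
Points: [23, 41, 57, 15, 21, 12, 38, 57, 48, 54]
Sum = 23 + 41 + 57 + 15 + 21 + 12 + 38 + 57 + 48 + 54 = 366
Avg velocity = 366 / 10 = 36.6 points/sprint

36.6 points/sprint


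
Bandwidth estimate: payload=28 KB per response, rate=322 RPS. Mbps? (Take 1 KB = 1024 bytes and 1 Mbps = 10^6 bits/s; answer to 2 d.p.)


Formula: Mbps = payload_bytes * RPS * 8 / 1e6
Payload per request = 28 KB = 28 * 1024 = 28672 bytes
Total bytes/sec = 28672 * 322 = 9232384
Total bits/sec = 9232384 * 8 = 73859072
Mbps = 73859072 / 1e6 = 73.86

73.86 Mbps


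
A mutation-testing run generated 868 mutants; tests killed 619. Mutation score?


Mutation score = killed / total * 100
Mutation score = 619 / 868 * 100
Mutation score = 71.31%

71.31%


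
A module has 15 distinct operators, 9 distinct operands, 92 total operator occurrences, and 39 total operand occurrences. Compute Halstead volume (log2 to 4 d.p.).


Formula: V = N * log2(η), where N = N1 + N2 and η = η1 + η2
η = 15 + 9 = 24
N = 92 + 39 = 131
log2(24) ≈ 4.5850
V = 131 * 4.5850 = 600.64

600.64


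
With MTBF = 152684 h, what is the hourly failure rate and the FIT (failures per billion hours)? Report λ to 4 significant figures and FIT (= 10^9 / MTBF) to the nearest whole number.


Formula: λ = 1 / MTBF; FIT = λ × 1e9 = 1e9 / MTBF
λ = 1 / 152684 ≈ 6.549e-06 failures/hour
FIT = 1e9 / 152684 ≈ 6549 failures per 1e9 hours (nearest whole number)

λ = 6.549e-06 /h, FIT = 6549


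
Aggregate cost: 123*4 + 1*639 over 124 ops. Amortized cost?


Formula: Amortized cost = Total cost / Operations
Total cost = (123 * 4) + (1 * 639)
Total cost = 492 + 639 = 1131
Amortized = 1131 / 124 = 9.121

9.121


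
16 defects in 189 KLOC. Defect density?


Defect density = defects / KLOC
Defect density = 16 / 189
Defect density = 0.085 defects/KLOC

0.085 defects/KLOC


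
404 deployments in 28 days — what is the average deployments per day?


Formula: deployments per day = releases / days
= 404 / 28
= 14.429 deploys/day
(equivalently, 101.0 deploys/week)

14.429 deploys/day


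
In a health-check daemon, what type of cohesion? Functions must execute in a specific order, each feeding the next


Reasoning: Output of one is input to next
Type: Sequential cohesion

Sequential cohesion


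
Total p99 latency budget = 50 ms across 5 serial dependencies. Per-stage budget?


Formula: per_stage = total_budget / stages
per_stage = 50 / 5
per_stage = 10.0 ms

10.0 ms


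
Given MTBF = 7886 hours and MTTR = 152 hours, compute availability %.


Availability = MTBF / (MTBF + MTTR)
Availability = 7886 / (7886 + 152)
Availability = 7886 / 8038
Availability = 98.109%

98.109%


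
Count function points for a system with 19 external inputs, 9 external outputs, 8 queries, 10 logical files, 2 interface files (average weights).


UFP = EI*4 + EO*5 + EQ*4 + ILF*10 + EIF*7
UFP = 19*4 + 9*5 + 8*4 + 10*10 + 2*7
UFP = 76 + 45 + 32 + 100 + 14
UFP = 267

267


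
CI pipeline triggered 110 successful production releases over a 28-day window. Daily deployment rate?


Formula: deployments per day = releases / days
= 110 / 28
= 3.929 deploys/day
(equivalently, 27.5 deploys/week)

3.929 deploys/day


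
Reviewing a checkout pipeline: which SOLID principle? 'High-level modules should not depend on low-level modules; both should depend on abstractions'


This describes the Dependency Inversion Principle (DIP)

Dependency Inversion Principle (DIP)


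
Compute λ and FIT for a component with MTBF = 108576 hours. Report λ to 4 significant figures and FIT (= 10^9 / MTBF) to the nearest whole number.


Formula: λ = 1 / MTBF; FIT = λ × 1e9 = 1e9 / MTBF
λ = 1 / 108576 ≈ 9.210e-06 failures/hour
FIT = 1e9 / 108576 ≈ 9210 failures per 1e9 hours (nearest whole number)

λ = 9.210e-06 /h, FIT = 9210


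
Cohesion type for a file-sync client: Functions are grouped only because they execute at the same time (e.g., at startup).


Reasoning: Related by timing only
Type: Temporal cohesion

Temporal cohesion


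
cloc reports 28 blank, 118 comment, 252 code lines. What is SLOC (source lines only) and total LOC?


Total LOC = blank + comment + code
Total LOC = 28 + 118 + 252 = 398
SLOC (source only) = code = 252

Total LOC: 398, SLOC: 252


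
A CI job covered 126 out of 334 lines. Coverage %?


Coverage = covered / total * 100
Coverage = 126 / 334 * 100
Coverage = 37.72%

37.72%


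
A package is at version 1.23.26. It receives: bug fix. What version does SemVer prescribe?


Current: 1.23.26
Change category: 'bug fix' → patch bump
SemVer rule: patch bump → increment PATCH (MAJOR and MINOR unchanged)
New: 1.23.27

1.23.27


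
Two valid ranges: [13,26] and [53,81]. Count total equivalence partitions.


Valid ranges: [13,26] and [53,81]
Class 1: x < 13 — invalid
Class 2: 13 ≤ x ≤ 26 — valid
Class 3: 26 < x < 53 — invalid (gap between ranges)
Class 4: 53 ≤ x ≤ 81 — valid
Class 5: x > 81 — invalid
Total equivalence classes: 5

5 equivalence classes


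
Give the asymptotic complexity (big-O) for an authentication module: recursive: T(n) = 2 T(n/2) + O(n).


Reasoning: master theorem case 2 (merge-sort recurrence)
Complexity: O(n log n)

O(n log n)


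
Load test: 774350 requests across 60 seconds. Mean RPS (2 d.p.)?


Formula: throughput = requests / seconds
throughput = 774350 / 60
throughput = 12905.83 requests/second

12905.83 requests/second


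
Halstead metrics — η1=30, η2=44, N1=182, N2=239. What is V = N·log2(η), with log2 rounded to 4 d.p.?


Formula: V = N * log2(η), where N = N1 + N2 and η = η1 + η2
η = 30 + 44 = 74
N = 182 + 239 = 421
log2(74) ≈ 6.2095
V = 421 * 6.2095 = 2614.20

2614.20


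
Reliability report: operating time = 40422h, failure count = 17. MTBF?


Formula: MTBF = Total operating time / Number of failures
MTBF = 40422 / 17
MTBF = 2377.76 hours

2377.76 hours


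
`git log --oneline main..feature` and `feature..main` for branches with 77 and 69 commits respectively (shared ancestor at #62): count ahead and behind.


Common ancestor: commit #62
feature commits after divergence: 77 - 62 = 15
main commits after divergence: 69 - 62 = 7
feature is 15 commits ahead of main
main is 7 commits ahead of feature

feature ahead: 15, main ahead: 7


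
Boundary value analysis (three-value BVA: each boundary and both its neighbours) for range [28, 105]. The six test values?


Range: [28, 105]
Boundaries: just below min, min, min+1, max-1, max, just above max
Values: [27, 28, 29, 104, 105, 106]

[27, 28, 29, 104, 105, 106]


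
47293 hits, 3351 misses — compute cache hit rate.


Formula: hit rate = hits / (hits + misses) * 100
hit rate = 47293 / (47293 + 3351) * 100
hit rate = 47293 / 50644 * 100
hit rate = 93.38%

93.38%


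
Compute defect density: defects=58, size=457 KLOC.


Defect density = defects / KLOC
Defect density = 58 / 457
Defect density = 0.127 defects/KLOC

0.127 defects/KLOC


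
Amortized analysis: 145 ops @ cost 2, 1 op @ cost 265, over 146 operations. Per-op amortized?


Formula: Amortized cost = Total cost / Operations
Total cost = (145 * 2) + (1 * 265)
Total cost = 290 + 265 = 555
Amortized = 555 / 146 = 3.8014

3.8014


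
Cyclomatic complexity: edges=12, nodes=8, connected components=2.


Formula: V(G) = E - N + 2P
V(G) = 12 - 8 + 2*2
V(G) = 4 + 4
V(G) = 8

8


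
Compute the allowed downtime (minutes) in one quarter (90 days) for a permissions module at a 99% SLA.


Formula: allowed downtime = period * (100 - SLA) / 100
Period (quarter (90 days)) = 129600 minutes
Unavailability fraction = (100 - 99.0) / 100
Allowed downtime = 129600 * (100 - 99.0) / 100
Allowed downtime = 1296.0 minutes

1296.0 minutes


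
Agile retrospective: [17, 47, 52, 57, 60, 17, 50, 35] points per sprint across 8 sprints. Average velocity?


Formula: Avg velocity = Total points / Number of sprints
Points: [17, 47, 52, 57, 60, 17, 50, 35]
Sum = 17 + 47 + 52 + 57 + 60 + 17 + 50 + 35 = 335
Avg velocity = 335 / 8 = 41.88 points/sprint

41.88 points/sprint


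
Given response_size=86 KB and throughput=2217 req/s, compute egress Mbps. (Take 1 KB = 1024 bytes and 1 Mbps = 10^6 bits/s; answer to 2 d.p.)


Formula: Mbps = payload_bytes * RPS * 8 / 1e6
Payload per request = 86 KB = 86 * 1024 = 88064 bytes
Total bytes/sec = 88064 * 2217 = 195237888
Total bits/sec = 195237888 * 8 = 1561903104
Mbps = 1561903104 / 1e6 = 1561.9

1561.9 Mbps


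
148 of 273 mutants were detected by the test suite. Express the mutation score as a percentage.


Mutation score = killed / total * 100
Mutation score = 148 / 273 * 100
Mutation score = 54.21%

54.21%


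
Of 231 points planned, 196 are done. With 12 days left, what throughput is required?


Formula: Required rate = Remaining points / Days left
Remaining = 231 - 196 = 35 points
Required rate = 35 / 12 = 2.92 points/day

2.92 points/day


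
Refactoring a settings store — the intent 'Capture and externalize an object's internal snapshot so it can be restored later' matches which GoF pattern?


This matches the Memento pattern

Memento


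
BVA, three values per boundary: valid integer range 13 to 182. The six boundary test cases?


Range: [13, 182]
Boundaries: just below min, min, min+1, max-1, max, just above max
Values: [12, 13, 14, 181, 182, 183]

[12, 13, 14, 181, 182, 183]


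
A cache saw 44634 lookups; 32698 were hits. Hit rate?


Formula: hit rate = hits / (hits + misses) * 100
hit rate = 32698 / (32698 + 11936) * 100
hit rate = 32698 / 44634 * 100
hit rate = 73.26%

73.26%


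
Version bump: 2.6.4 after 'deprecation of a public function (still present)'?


Current: 2.6.4
Change category: 'deprecation of a public function (still present)' → minor bump
SemVer rule: minor bump → increment MINOR, reset PATCH to 0 (MAJOR unchanged)
New: 2.7.0

2.7.0


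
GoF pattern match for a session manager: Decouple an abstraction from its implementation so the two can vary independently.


This matches the Bridge pattern

Bridge


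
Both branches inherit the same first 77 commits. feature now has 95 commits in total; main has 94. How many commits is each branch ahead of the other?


Common ancestor: commit #77
feature commits after divergence: 95 - 77 = 18
main commits after divergence: 94 - 77 = 17
feature is 18 commits ahead of main
main is 17 commits ahead of feature

feature ahead: 18, main ahead: 17


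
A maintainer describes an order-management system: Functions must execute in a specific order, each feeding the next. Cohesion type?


Reasoning: Output of one is input to next
Type: Sequential cohesion

Sequential cohesion


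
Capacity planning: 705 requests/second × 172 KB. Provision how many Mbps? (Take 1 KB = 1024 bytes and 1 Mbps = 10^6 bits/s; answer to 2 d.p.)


Formula: Mbps = payload_bytes * RPS * 8 / 1e6
Payload per request = 172 KB = 172 * 1024 = 176128 bytes
Total bytes/sec = 176128 * 705 = 124170240
Total bits/sec = 124170240 * 8 = 993361920
Mbps = 993361920 / 1e6 = 993.36

993.36 Mbps


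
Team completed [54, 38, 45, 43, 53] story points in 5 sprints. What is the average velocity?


Formula: Avg velocity = Total points / Number of sprints
Points: [54, 38, 45, 43, 53]
Sum = 54 + 38 + 45 + 43 + 53 = 233
Avg velocity = 233 / 5 = 46.6 points/sprint

46.6 points/sprint


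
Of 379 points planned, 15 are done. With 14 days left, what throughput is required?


Formula: Required rate = Remaining points / Days left
Remaining = 379 - 15 = 364 points
Required rate = 364 / 14 = 26.0 points/day

26.0 points/day


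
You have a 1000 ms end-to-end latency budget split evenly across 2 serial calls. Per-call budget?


Formula: per_stage = total_budget / stages
per_stage = 1000 / 2
per_stage = 500.0 ms

500.0 ms


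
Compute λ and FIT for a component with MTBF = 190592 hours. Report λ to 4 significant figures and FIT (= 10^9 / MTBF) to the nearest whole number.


Formula: λ = 1 / MTBF; FIT = λ × 1e9 = 1e9 / MTBF
λ = 1 / 190592 ≈ 5.247e-06 failures/hour
FIT = 1e9 / 190592 ≈ 5247 failures per 1e9 hours (nearest whole number)

λ = 5.247e-06 /h, FIT = 5247


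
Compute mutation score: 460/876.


Mutation score = killed / total * 100
Mutation score = 460 / 876 * 100
Mutation score = 52.51%

52.51%


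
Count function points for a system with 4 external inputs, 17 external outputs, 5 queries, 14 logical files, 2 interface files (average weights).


UFP = EI*4 + EO*5 + EQ*4 + ILF*10 + EIF*7
UFP = 4*4 + 17*5 + 5*4 + 14*10 + 2*7
UFP = 16 + 85 + 20 + 140 + 14
UFP = 275

275


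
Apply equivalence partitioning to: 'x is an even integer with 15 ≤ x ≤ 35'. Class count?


Constraint: even integers in [15, 35]
Class 1: x < 15 — out-of-range invalid
Class 2: x in [15,35] but odd — wrong type invalid
Class 3: x in [15,35] and even — valid
Class 4: x > 35 — out-of-range invalid
Total equivalence classes: 4

4 equivalence classes


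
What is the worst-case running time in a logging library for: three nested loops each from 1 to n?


Reasoning: three levels of nesting over n
Complexity: O(n^3)

O(n^3)


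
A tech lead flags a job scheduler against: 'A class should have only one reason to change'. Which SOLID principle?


This describes the Single Responsibility Principle (SRP)

Single Responsibility Principle (SRP)


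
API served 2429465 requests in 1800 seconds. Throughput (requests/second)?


Formula: throughput = requests / seconds
throughput = 2429465 / 1800
throughput = 1349.7 requests/second

1349.7 requests/second


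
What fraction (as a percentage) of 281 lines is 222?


Coverage = covered / total * 100
Coverage = 222 / 281 * 100
Coverage = 79.0%

79.0%


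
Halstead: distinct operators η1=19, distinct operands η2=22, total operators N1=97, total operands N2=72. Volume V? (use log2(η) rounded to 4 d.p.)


Formula: V = N * log2(η), where N = N1 + N2 and η = η1 + η2
η = 19 + 22 = 41
N = 97 + 72 = 169
log2(41) ≈ 5.3576
V = 169 * 5.3576 = 905.43

905.43


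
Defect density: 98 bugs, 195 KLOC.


Defect density = defects / KLOC
Defect density = 98 / 195
Defect density = 0.503 defects/KLOC

0.503 defects/KLOC


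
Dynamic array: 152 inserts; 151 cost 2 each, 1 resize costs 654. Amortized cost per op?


Formula: Amortized cost = Total cost / Operations
Total cost = (151 * 2) + (1 * 654)
Total cost = 302 + 654 = 956
Amortized = 956 / 152 = 6.2895

6.2895


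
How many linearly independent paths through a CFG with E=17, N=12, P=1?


Formula: V(G) = E - N + 2P
V(G) = 17 - 12 + 2*1
V(G) = 5 + 2
V(G) = 7

7


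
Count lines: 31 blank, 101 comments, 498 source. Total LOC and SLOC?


Total LOC = blank + comment + code
Total LOC = 31 + 101 + 498 = 630
SLOC (source only) = code = 498

Total LOC: 630, SLOC: 498


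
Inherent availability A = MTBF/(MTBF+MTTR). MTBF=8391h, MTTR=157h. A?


Availability = MTBF / (MTBF + MTTR)
Availability = 8391 / (8391 + 157)
Availability = 8391 / 8548
Availability = 98.1633%

98.1633%


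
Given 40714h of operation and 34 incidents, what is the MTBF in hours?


Formula: MTBF = Total operating time / Number of failures
MTBF = 40714 / 34
MTBF = 1197.47 hours

1197.47 hours


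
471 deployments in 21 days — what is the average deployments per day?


Formula: deployments per day = releases / days
= 471 / 21
= 22.429 deploys/day
(equivalently, 157.0 deploys/week)

22.429 deploys/day


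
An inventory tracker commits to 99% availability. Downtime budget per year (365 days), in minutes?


Formula: allowed downtime = period * (100 - SLA) / 100
Period (year (365 days)) = 525600 minutes
Unavailability fraction = (100 - 99.0) / 100
Allowed downtime = 525600 * (100 - 99.0) / 100
Allowed downtime = 5256.0 minutes

5256.0 minutes


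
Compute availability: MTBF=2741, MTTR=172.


Availability = MTBF / (MTBF + MTTR)
Availability = 2741 / (2741 + 172)
Availability = 2741 / 2913
Availability = 94.0954%

94.0954%


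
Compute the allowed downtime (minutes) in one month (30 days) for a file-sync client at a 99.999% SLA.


Formula: allowed downtime = period * (100 - SLA) / 100
Period (month (30 days)) = 43200 minutes
Unavailability fraction = (100 - 99.999) / 100
Allowed downtime = 43200 * (100 - 99.999) / 100
Allowed downtime = 0.432 minutes

0.432 minutes


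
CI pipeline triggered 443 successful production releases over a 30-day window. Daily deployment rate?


Formula: deployments per day = releases / days
= 443 / 30
= 14.767 deploys/day
(equivalently, 103.37 deploys/week)

14.767 deploys/day


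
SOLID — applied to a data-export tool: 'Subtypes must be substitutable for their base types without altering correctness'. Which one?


This describes the Liskov Substitution Principle (LSP)

Liskov Substitution Principle (LSP)


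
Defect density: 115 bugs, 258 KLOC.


Defect density = defects / KLOC
Defect density = 115 / 258
Defect density = 0.446 defects/KLOC

0.446 defects/KLOC


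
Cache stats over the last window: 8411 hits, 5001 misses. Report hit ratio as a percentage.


Formula: hit rate = hits / (hits + misses) * 100
hit rate = 8411 / (8411 + 5001) * 100
hit rate = 8411 / 13412 * 100
hit rate = 62.71%

62.71%


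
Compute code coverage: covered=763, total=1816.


Coverage = covered / total * 100
Coverage = 763 / 1816 * 100
Coverage = 42.02%

42.02%


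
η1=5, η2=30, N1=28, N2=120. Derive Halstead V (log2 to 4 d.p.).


Formula: V = N * log2(η), where N = N1 + N2 and η = η1 + η2
η = 5 + 30 = 35
N = 28 + 120 = 148
log2(35) ≈ 5.1293
V = 148 * 5.1293 = 759.14

759.14


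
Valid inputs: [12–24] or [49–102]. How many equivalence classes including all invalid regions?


Valid ranges: [12,24] and [49,102]
Class 1: x < 12 — invalid
Class 2: 12 ≤ x ≤ 24 — valid
Class 3: 24 < x < 49 — invalid (gap between ranges)
Class 4: 49 ≤ x ≤ 102 — valid
Class 5: x > 102 — invalid
Total equivalence classes: 5

5 equivalence classes


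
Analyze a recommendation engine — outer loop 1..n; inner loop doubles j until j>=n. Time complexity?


Reasoning: linear outer times logarithmic inner
Complexity: O(n log n)

O(n log n)


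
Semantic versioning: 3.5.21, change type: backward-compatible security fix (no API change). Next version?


Current: 3.5.21
Change category: 'backward-compatible security fix (no API change)' → patch bump
SemVer rule: patch bump → increment PATCH (MAJOR and MINOR unchanged)
New: 3.5.22

3.5.22


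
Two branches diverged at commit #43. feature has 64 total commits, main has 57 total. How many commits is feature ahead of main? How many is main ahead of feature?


Common ancestor: commit #43
feature commits after divergence: 64 - 43 = 21
main commits after divergence: 57 - 43 = 14
feature is 21 commits ahead of main
main is 14 commits ahead of feature

feature ahead: 21, main ahead: 14


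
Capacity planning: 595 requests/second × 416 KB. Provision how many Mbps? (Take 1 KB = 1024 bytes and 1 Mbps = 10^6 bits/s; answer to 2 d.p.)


Formula: Mbps = payload_bytes * RPS * 8 / 1e6
Payload per request = 416 KB = 416 * 1024 = 425984 bytes
Total bytes/sec = 425984 * 595 = 253460480
Total bits/sec = 253460480 * 8 = 2027683840
Mbps = 2027683840 / 1e6 = 2027.68

2027.68 Mbps


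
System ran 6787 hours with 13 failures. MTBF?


Formula: MTBF = Total operating time / Number of failures
MTBF = 6787 / 13
MTBF = 522.08 hours

522.08 hours


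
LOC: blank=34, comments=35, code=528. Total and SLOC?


Total LOC = blank + comment + code
Total LOC = 34 + 35 + 528 = 597
SLOC (source only) = code = 528

Total LOC: 597, SLOC: 528


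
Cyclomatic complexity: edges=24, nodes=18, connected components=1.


Formula: V(G) = E - N + 2P
V(G) = 24 - 18 + 2*1
V(G) = 6 + 2
V(G) = 8

8


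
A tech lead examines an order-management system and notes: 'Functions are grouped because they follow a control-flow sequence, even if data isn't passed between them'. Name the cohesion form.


Reasoning: Grouped by order of execution within a routine, not by data flow
Type: Procedural cohesion

Procedural cohesion


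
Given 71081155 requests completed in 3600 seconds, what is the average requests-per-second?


Formula: throughput = requests / seconds
throughput = 71081155 / 3600
throughput = 19744.77 requests/second

19744.77 requests/second


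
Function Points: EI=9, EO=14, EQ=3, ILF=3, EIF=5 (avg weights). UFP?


UFP = EI*4 + EO*5 + EQ*4 + ILF*10 + EIF*7
UFP = 9*4 + 14*5 + 3*4 + 3*10 + 5*7
UFP = 36 + 70 + 12 + 30 + 35
UFP = 183

183


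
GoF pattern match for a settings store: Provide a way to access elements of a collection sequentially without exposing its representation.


This matches the Iterator pattern

Iterator


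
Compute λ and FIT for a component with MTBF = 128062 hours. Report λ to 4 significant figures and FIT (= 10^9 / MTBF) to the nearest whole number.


Formula: λ = 1 / MTBF; FIT = λ × 1e9 = 1e9 / MTBF
λ = 1 / 128062 ≈ 7.809e-06 failures/hour
FIT = 1e9 / 128062 ≈ 7809 failures per 1e9 hours (nearest whole number)

λ = 7.809e-06 /h, FIT = 7809


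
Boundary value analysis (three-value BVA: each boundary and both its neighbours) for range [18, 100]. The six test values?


Range: [18, 100]
Boundaries: just below min, min, min+1, max-1, max, just above max
Values: [17, 18, 19, 99, 100, 101]

[17, 18, 19, 99, 100, 101]


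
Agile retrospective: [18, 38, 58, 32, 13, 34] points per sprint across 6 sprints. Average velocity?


Formula: Avg velocity = Total points / Number of sprints
Points: [18, 38, 58, 32, 13, 34]
Sum = 18 + 38 + 58 + 32 + 13 + 34 = 193
Avg velocity = 193 / 6 = 32.17 points/sprint

32.17 points/sprint


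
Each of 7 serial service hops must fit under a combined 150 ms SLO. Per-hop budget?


Formula: per_stage = total_budget / stages
per_stage = 150 / 7
per_stage = 21.43 ms

21.43 ms


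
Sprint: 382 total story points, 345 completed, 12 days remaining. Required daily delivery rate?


Formula: Required rate = Remaining points / Days left
Remaining = 382 - 345 = 37 points
Required rate = 37 / 12 = 3.08 points/day

3.08 points/day


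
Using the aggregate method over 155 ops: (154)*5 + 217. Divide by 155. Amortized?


Formula: Amortized cost = Total cost / Operations
Total cost = (154 * 5) + (1 * 217)
Total cost = 770 + 217 = 987
Amortized = 987 / 155 = 6.3677

6.3677


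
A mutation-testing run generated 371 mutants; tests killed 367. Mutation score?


Mutation score = killed / total * 100
Mutation score = 367 / 371 * 100
Mutation score = 98.92%

98.92%


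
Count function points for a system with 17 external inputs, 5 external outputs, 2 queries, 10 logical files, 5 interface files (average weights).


UFP = EI*4 + EO*5 + EQ*4 + ILF*10 + EIF*7
UFP = 17*4 + 5*5 + 2*4 + 10*10 + 5*7
UFP = 68 + 25 + 8 + 100 + 35
UFP = 236

236


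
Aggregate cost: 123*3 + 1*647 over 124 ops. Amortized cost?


Formula: Amortized cost = Total cost / Operations
Total cost = (123 * 3) + (1 * 647)
Total cost = 369 + 647 = 1016
Amortized = 1016 / 124 = 8.1935

8.1935


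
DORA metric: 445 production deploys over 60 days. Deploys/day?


Formula: deployments per day = releases / days
= 445 / 60
= 7.417 deploys/day
(equivalently, 51.92 deploys/week)

7.417 deploys/day


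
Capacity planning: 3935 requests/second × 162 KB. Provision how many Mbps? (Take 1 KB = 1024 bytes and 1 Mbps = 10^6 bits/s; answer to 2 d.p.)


Formula: Mbps = payload_bytes * RPS * 8 / 1e6
Payload per request = 162 KB = 162 * 1024 = 165888 bytes
Total bytes/sec = 165888 * 3935 = 652769280
Total bits/sec = 652769280 * 8 = 5222154240
Mbps = 5222154240 / 1e6 = 5222.15

5222.15 Mbps


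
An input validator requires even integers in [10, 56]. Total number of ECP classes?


Constraint: even integers in [10, 56]
Class 1: x < 10 — out-of-range invalid
Class 2: x in [10,56] but odd — wrong type invalid
Class 3: x in [10,56] and even — valid
Class 4: x > 56 — out-of-range invalid
Total equivalence classes: 4

4 equivalence classes


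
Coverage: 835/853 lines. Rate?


Coverage = covered / total * 100
Coverage = 835 / 853 * 100
Coverage = 97.89%

97.89%


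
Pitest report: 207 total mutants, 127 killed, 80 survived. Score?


Mutation score = killed / total * 100
Mutation score = 127 / 207 * 100
Mutation score = 61.35%

61.35%


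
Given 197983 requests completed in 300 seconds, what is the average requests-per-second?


Formula: throughput = requests / seconds
throughput = 197983 / 300
throughput = 659.94 requests/second

659.94 requests/second


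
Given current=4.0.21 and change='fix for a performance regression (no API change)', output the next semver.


Current: 4.0.21
Change category: 'fix for a performance regression (no API change)' → patch bump
SemVer rule: patch bump → increment PATCH (MAJOR and MINOR unchanged)
New: 4.0.22

4.0.22


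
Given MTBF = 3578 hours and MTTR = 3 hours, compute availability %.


Availability = MTBF / (MTBF + MTTR)
Availability = 3578 / (3578 + 3)
Availability = 3578 / 3581
Availability = 99.9162%

99.9162%


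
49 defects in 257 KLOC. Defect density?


Defect density = defects / KLOC
Defect density = 49 / 257
Defect density = 0.191 defects/KLOC

0.191 defects/KLOC


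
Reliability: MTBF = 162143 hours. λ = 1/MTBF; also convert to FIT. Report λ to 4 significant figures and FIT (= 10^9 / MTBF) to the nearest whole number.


Formula: λ = 1 / MTBF; FIT = λ × 1e9 = 1e9 / MTBF
λ = 1 / 162143 ≈ 6.167e-06 failures/hour
FIT = 1e9 / 162143 ≈ 6167 failures per 1e9 hours (nearest whole number)

λ = 6.167e-06 /h, FIT = 6167


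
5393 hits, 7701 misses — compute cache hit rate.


Formula: hit rate = hits / (hits + misses) * 100
hit rate = 5393 / (5393 + 7701) * 100
hit rate = 5393 / 13094 * 100
hit rate = 41.19%

41.19%


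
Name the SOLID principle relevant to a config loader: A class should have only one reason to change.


This describes the Single Responsibility Principle (SRP)

Single Responsibility Principle (SRP)


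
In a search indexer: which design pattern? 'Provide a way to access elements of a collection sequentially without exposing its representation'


This matches the Iterator pattern

Iterator


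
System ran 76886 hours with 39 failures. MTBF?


Formula: MTBF = Total operating time / Number of failures
MTBF = 76886 / 39
MTBF = 1971.44 hours

1971.44 hours


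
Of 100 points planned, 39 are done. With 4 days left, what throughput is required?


Formula: Required rate = Remaining points / Days left
Remaining = 100 - 39 = 61 points
Required rate = 61 / 4 = 15.25 points/day

15.25 points/day


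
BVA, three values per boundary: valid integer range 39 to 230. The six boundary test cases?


Range: [39, 230]
Boundaries: just below min, min, min+1, max-1, max, just above max
Values: [38, 39, 40, 229, 230, 231]

[38, 39, 40, 229, 230, 231]


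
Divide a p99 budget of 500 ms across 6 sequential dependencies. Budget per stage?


Formula: per_stage = total_budget / stages
per_stage = 500 / 6
per_stage = 83.33 ms

83.33 ms


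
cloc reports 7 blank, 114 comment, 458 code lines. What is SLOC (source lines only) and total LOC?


Total LOC = blank + comment + code
Total LOC = 7 + 114 + 458 = 579
SLOC (source only) = code = 458

Total LOC: 579, SLOC: 458


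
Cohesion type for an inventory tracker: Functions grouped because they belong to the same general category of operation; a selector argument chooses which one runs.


Reasoning: Grouped by category of activity, not by data or sequence
Type: Logical cohesion

Logical cohesion


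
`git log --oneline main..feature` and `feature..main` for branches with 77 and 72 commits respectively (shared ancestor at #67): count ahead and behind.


Common ancestor: commit #67
feature commits after divergence: 77 - 67 = 10
main commits after divergence: 72 - 67 = 5
feature is 10 commits ahead of main
main is 5 commits ahead of feature

feature ahead: 10, main ahead: 5


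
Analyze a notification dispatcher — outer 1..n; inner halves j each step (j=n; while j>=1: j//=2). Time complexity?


Reasoning: n times log n
Complexity: O(n log n)

O(n log n)


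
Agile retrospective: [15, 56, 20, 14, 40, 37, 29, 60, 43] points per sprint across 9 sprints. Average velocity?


Formula: Avg velocity = Total points / Number of sprints
Points: [15, 56, 20, 14, 40, 37, 29, 60, 43]
Sum = 15 + 56 + 20 + 14 + 40 + 37 + 29 + 60 + 43 = 314
Avg velocity = 314 / 9 = 34.89 points/sprint

34.89 points/sprint
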